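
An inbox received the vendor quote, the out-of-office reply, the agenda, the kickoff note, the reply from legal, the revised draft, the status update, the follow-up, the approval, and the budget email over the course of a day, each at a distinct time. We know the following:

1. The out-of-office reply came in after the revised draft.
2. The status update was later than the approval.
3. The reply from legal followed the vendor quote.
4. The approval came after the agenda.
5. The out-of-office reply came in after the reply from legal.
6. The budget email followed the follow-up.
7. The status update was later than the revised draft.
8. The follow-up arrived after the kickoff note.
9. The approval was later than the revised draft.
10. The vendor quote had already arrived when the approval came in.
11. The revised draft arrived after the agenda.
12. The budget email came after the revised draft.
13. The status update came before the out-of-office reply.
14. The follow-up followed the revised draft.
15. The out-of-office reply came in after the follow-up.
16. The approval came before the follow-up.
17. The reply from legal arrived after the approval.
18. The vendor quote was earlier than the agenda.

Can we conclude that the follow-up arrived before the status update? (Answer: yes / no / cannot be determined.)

No chain of stated constraints runs from the follow-up to the status update, and none runs from the status update to the follow-up either.
So the relative order of the follow-up and the status update is not fixed by the given facts.

cannot be determined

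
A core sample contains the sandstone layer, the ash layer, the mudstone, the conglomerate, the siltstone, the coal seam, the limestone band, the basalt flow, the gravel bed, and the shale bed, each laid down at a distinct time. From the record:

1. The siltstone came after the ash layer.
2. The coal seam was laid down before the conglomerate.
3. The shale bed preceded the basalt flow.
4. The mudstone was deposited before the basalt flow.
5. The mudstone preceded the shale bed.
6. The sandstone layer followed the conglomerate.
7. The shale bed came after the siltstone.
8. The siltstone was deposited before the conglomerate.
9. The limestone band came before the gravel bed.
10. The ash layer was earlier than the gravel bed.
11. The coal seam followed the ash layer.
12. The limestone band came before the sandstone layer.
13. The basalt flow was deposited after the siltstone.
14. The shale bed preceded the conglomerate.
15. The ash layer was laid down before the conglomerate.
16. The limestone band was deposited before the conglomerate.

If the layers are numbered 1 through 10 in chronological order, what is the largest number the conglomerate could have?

The conglomerate must come before the sandstone layer — 1 layer forced after it.
Everything else can be placed before the conglomerate in some valid order, so the conglomerate can sit as late as position 10 − 1 = 9.

9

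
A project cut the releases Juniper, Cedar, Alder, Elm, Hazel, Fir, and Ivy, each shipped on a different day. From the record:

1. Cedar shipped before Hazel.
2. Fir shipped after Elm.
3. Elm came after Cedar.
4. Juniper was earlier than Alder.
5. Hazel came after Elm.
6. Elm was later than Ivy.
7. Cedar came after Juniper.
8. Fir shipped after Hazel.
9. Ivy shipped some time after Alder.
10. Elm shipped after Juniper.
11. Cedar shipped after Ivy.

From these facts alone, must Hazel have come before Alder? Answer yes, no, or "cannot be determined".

Tracing the constraints gives Alder → Ivy → Elm → Hazel, so Alder must come before Hazel.
That means Hazel cannot be before Alder.

no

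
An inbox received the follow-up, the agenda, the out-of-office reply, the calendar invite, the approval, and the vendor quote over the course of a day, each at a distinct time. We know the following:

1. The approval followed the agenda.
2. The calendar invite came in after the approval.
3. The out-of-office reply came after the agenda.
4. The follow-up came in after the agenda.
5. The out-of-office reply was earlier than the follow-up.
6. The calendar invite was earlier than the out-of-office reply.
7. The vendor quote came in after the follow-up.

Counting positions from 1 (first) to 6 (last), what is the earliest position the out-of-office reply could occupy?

4

The agenda, the approval, and the calendar invite must all come before the out-of-office reply — 3 forced predecessors.
Nothing else is forced ahead of the out-of-office reply, so its earliest slot is position 3 + 1 = 4.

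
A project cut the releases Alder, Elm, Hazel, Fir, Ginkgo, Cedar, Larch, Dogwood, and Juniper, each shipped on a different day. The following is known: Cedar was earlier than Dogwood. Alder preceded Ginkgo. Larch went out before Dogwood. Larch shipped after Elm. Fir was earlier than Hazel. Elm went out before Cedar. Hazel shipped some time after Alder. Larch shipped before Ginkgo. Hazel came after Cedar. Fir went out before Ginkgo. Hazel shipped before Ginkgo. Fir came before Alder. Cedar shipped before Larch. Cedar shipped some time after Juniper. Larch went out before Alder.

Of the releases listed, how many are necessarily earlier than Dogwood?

Directly stated before Dogwood: Cedar and Larch.
Elm reaches Dogwood via Elm → Larch → Dogwood.
Juniper reaches Dogwood via Juniper → Cedar → Dogwood.
That's Cedar, Elm, Juniper, and Larch — 4 in all.

4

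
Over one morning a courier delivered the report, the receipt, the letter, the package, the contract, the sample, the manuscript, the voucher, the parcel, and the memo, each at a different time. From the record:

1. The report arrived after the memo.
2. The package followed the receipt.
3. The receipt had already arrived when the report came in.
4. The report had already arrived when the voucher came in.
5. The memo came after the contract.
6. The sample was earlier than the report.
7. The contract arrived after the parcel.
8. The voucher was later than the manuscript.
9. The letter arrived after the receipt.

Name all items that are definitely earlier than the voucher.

the contract, the manuscript, the memo, the parcel, the receipt, the report, the sample

Directly stated before the voucher: the manuscript and the report.
The contract reaches the voucher via the contract → the memo → the report → the voucher.
The memo reaches the voucher via the memo → the report → the voucher.
The parcel reaches the voucher via the parcel → the contract → the memo → the report → the voucher.
Likewise the receipt and the sample each reach the voucher by chaining the stated constraints.
No chain forces the letter (or any of the others) ahead of the voucher.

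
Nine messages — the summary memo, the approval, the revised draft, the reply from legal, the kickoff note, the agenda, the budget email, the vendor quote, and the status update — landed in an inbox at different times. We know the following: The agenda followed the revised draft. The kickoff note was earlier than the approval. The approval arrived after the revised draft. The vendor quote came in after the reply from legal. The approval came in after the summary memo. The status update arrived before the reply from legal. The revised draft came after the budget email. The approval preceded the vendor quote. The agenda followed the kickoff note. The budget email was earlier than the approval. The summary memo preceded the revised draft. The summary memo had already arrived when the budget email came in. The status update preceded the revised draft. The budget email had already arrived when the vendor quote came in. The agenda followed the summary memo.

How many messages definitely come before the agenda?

Directly stated before the agenda: the kickoff note, the revised draft, and the summary memo.
The budget email reaches the agenda via the budget email → the revised draft → the agenda.
The status update reaches the agenda via the status update → the revised draft → the agenda.
No chain forces the reply from legal (or any of the others) ahead of the agenda.
That's the budget email, the kickoff note, the revised draft, the status update, and the summary memo — 5 in all.

5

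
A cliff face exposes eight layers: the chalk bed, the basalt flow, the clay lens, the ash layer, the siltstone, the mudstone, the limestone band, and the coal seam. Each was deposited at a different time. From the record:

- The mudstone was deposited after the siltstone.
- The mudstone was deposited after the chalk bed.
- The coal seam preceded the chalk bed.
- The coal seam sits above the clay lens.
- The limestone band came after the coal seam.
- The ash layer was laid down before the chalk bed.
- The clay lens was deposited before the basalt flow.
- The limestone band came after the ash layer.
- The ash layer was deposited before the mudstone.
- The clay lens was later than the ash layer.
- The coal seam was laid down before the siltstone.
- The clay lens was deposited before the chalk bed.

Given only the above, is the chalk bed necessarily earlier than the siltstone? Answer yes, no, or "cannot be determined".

No chain of stated constraints runs from the chalk bed to the siltstone, and none runs from the siltstone to the chalk bed either.
So the relative order of the chalk bed and the siltstone is not fixed by the given facts.

cannot be determined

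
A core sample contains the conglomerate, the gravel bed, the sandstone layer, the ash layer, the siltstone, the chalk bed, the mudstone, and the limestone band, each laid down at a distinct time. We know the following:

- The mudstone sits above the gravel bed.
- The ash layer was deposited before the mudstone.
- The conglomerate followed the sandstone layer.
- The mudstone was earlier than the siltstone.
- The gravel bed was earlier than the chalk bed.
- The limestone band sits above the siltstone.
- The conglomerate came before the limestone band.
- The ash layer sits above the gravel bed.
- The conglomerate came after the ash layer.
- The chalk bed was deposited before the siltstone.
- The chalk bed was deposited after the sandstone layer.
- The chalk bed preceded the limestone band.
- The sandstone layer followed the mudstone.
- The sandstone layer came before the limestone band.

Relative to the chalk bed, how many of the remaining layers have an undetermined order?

1

Forced before the chalk bed: the ash layer, the gravel bed, the mudstone, and the sandstone layer; forced after the chalk bed: the limestone band and the siltstone.
That leaves the conglomerate with no forced order relative to the chalk bed — 1.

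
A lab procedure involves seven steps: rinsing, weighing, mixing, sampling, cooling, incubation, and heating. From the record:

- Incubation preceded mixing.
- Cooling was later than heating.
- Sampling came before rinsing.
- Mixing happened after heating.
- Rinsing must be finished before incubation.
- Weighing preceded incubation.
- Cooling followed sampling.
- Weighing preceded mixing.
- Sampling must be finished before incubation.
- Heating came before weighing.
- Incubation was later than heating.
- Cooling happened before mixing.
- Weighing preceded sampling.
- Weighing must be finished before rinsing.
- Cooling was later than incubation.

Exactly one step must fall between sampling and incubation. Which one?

Tracing the constraints gives sampling → rinsing → incubation, so rinsing sits after sampling and before incubation.
No other step is forced both after sampling and before incubation.

rinsing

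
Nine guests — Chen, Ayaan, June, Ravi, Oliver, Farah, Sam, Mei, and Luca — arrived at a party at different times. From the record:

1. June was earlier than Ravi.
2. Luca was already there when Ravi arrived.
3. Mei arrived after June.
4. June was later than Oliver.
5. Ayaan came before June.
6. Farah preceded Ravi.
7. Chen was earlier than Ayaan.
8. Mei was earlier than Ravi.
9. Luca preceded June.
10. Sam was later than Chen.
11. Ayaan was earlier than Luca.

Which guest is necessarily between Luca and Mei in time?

Tracing the constraints gives Luca → June → Mei, so June sits after Luca and before Mei.
No other guest is forced both after Luca and before Mei.

June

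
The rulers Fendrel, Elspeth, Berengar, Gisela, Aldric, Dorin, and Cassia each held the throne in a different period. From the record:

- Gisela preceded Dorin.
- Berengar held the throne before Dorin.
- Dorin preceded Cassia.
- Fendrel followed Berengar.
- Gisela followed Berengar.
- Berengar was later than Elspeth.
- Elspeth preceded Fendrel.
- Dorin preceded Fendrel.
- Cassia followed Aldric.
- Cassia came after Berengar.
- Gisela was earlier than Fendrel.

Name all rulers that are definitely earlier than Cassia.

Directly stated before Cassia: Aldric, Berengar, and Dorin.
Elspeth reaches Cassia via Elspeth → Berengar → Cassia.
Gisela reaches Cassia via Gisela → Dorin → Cassia.
No chain forces Fendrel ahead of Cassia.

Aldric, Berengar, Dorin, Elspeth, Gisela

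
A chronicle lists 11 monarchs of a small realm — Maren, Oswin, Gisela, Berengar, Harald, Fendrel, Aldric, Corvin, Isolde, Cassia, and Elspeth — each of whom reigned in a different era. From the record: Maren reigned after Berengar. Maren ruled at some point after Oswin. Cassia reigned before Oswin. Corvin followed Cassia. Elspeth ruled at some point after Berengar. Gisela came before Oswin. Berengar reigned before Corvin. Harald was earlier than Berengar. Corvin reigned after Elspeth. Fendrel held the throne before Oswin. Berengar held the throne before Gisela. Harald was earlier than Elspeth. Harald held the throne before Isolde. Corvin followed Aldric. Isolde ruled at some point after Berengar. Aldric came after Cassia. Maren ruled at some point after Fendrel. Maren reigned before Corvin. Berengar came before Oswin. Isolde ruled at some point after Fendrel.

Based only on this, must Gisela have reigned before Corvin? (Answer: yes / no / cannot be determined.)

yes

Chain the constraints: Gisela → Oswin → Maren → Corvin. Each link is directly stated, so Gisela comes before Corvin.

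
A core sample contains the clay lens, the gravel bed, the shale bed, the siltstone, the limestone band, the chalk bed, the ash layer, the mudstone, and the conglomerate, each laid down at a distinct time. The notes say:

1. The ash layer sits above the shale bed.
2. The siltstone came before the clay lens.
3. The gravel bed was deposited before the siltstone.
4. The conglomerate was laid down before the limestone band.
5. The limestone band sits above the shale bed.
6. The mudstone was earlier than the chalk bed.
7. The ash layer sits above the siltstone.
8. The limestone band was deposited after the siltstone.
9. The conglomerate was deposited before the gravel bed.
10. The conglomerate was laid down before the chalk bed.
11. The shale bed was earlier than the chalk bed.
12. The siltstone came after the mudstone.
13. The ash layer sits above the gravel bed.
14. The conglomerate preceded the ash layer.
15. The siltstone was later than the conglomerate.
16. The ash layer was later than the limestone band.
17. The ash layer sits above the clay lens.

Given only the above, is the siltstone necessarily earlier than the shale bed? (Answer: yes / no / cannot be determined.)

cannot be determined

No chain of stated constraints runs from the siltstone to the shale bed, and none runs from the shale bed to the siltstone either.
So the relative order of the siltstone and the shale bed is not fixed by the given facts.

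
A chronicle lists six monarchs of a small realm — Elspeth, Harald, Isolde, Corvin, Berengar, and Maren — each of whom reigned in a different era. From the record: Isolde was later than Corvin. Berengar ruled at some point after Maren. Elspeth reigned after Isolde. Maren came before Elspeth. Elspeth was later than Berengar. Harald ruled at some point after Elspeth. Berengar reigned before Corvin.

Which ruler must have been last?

Every other ruler has a chain of constraints placing them before Harald, so Harald is last.

Harald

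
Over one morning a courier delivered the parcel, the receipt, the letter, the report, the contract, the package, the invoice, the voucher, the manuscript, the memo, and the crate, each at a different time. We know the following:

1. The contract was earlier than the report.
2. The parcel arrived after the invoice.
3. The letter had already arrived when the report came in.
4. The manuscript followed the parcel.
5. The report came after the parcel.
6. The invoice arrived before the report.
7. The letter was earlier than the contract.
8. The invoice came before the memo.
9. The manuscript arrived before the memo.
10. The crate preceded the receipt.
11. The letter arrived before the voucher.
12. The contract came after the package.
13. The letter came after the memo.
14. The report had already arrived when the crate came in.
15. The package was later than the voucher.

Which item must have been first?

The invoice has a chain of constraints placing it before every other item, so the invoice must be first.

the invoice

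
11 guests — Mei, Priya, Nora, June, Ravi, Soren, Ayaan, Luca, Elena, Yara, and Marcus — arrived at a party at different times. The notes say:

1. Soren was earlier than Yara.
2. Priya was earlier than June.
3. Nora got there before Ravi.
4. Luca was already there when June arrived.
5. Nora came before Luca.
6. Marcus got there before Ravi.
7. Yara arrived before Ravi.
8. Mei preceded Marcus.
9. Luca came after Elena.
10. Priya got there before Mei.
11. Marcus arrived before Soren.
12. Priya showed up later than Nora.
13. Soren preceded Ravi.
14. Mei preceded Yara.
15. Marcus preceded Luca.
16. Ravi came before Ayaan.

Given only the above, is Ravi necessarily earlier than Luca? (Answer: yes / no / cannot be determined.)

No chain of stated constraints runs from Ravi to Luca, and none runs from Luca to Ravi either.
So the relative order of Ravi and Luca is not fixed by the given facts.

cannot be determined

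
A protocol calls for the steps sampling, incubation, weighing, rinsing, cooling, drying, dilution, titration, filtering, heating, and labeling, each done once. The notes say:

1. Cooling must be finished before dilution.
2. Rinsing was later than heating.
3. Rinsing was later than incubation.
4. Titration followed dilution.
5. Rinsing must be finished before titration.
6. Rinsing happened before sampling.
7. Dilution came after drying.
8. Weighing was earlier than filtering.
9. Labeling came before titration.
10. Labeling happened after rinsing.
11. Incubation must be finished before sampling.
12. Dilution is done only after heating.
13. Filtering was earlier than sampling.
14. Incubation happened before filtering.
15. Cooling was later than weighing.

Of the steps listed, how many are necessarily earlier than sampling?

Directly stated before sampling: filtering, incubation, and rinsing.
Heating reaches sampling via heating → rinsing → sampling.
Weighing reaches sampling via weighing → filtering → sampling.
No chain forces cooling (or any of the others) ahead of sampling.
That's filtering, heating, incubation, rinsing, and weighing — 5 in all.

5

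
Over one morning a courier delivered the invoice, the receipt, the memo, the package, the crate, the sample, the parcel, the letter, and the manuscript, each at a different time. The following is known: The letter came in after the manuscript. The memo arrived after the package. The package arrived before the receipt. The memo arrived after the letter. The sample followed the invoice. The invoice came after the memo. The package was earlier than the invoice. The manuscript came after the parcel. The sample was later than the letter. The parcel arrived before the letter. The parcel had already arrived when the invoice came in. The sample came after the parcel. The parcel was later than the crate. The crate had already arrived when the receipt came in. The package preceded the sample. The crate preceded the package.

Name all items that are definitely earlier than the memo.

the crate, the letter, the manuscript, the package, the parcel

Directly stated before the memo: the letter and the package.
The crate reaches the memo via the crate → the package → the memo.
The manuscript reaches the memo via the manuscript → the letter → the memo.
The parcel reaches the memo via the parcel → the letter → the memo.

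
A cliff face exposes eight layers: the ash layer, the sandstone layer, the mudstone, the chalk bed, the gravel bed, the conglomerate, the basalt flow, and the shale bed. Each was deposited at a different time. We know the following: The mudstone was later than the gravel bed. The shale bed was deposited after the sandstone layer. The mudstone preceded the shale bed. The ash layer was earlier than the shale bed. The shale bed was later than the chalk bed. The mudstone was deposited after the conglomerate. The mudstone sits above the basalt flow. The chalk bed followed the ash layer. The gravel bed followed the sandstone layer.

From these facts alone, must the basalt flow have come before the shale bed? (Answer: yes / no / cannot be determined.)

Chain the constraints: the basalt flow → the mudstone → the shale bed. Each link is directly stated, so the basalt flow comes before the shale bed.

yes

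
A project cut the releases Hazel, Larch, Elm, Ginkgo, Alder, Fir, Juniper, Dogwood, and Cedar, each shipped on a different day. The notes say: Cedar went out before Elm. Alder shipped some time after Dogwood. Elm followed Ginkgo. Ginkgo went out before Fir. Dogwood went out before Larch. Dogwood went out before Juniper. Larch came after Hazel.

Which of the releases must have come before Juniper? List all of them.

Directly stated before Juniper: Dogwood.

Dogwood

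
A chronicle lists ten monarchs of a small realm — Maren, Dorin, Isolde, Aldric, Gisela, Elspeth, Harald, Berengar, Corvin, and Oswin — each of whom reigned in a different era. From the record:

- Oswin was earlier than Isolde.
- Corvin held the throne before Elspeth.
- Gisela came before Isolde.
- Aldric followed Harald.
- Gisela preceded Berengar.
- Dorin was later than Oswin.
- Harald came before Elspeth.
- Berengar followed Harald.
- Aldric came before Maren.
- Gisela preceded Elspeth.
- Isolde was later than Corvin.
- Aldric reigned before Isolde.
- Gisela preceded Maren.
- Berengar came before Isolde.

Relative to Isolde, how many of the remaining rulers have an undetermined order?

3

Forced before Isolde: Aldric, Berengar, Corvin, Gisela, Harald, and Oswin.
That leaves Dorin, Elspeth, and Maren with no forced order relative to Isolde — 3.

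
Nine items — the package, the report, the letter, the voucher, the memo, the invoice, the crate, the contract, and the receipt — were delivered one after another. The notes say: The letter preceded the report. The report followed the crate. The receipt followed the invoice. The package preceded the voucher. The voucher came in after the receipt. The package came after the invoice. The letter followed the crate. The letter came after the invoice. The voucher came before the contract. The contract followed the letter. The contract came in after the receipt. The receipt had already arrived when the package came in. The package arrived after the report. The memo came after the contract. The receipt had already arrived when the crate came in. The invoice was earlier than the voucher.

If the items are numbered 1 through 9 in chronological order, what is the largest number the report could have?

The report must come before the contract, the memo, the package, and the voucher — 4 items forced after it.
Everything else can be placed before the report in some valid order, so the report can sit as late as position 9 − 4 = 5.

5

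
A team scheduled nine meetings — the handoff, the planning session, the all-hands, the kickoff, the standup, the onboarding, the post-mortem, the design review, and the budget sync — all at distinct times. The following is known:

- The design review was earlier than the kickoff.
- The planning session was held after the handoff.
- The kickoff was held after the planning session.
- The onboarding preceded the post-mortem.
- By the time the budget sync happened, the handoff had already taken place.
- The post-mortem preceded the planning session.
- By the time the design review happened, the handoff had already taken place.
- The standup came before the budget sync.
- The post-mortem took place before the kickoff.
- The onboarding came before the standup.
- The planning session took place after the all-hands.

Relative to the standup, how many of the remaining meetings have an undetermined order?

6

Forced before the standup: the onboarding; forced after the standup: the budget sync.
That leaves the all-hands, the design review, the handoff, the kickoff, the planning session, and the post-mortem with no forced order relative to the standup — 6.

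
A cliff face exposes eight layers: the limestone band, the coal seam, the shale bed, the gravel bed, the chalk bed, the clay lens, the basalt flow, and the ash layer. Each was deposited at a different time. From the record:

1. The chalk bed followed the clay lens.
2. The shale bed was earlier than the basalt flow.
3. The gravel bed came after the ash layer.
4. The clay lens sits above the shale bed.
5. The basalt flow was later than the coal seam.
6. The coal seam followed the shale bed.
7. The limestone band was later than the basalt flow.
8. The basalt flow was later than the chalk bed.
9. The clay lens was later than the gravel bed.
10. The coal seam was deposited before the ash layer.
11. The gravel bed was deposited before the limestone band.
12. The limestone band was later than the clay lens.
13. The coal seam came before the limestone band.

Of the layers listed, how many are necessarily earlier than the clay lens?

4

Directly stated before the clay lens: the gravel bed and the shale bed.
The ash layer reaches the clay lens via the ash layer → the gravel bed → the clay lens.
The coal seam reaches the clay lens via the coal seam → the ash layer → the gravel bed → the clay lens.
No chain forces the chalk bed (or any of the others) ahead of the clay lens.
That's the ash layer, the coal seam, the gravel bed, and the shale bed — 4 in all.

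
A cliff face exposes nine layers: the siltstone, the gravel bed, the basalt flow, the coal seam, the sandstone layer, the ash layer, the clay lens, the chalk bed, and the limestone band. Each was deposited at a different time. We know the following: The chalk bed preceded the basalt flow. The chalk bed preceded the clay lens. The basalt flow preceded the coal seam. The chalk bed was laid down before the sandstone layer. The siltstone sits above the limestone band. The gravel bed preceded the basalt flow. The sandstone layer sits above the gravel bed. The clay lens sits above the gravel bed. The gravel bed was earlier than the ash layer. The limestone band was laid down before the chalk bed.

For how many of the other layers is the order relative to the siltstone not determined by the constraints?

7

Forced before the siltstone: the limestone band.
That leaves the ash layer, the basalt flow, the chalk bed, the clay lens, the coal seam, the gravel bed, and the sandstone layer with no forced order relative to the siltstone — 7.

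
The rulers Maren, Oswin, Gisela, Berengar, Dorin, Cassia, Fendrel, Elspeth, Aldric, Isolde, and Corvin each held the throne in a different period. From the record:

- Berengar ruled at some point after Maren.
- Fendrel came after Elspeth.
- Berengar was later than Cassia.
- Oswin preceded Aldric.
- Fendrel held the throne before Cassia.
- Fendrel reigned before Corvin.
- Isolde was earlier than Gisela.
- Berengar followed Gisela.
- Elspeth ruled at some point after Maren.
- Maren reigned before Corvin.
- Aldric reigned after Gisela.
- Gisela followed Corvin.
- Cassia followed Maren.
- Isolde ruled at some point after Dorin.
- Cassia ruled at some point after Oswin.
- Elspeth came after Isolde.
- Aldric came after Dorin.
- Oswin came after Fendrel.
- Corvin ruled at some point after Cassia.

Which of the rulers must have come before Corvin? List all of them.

Directly stated before Corvin: Cassia, Fendrel, and Maren.
Dorin reaches Corvin via Dorin → Isolde → Elspeth → Fendrel → Corvin.
Elspeth reaches Corvin via Elspeth → Fendrel → Corvin.
Isolde reaches Corvin via Isolde → Elspeth → Fendrel → Corvin.
Likewise Oswin reaches Corvin by chaining the stated constraints.
No chain forces Aldric (or any of the others) ahead of Corvin.

Cassia, Dorin, Elspeth, Fendrel, Isolde, Maren, Oswin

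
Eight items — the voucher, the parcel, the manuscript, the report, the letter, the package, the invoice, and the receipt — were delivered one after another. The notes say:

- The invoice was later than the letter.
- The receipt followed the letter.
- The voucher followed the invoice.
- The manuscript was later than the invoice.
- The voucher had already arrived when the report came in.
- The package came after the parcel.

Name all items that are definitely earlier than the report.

Directly stated before the report: the voucher.
The invoice reaches the report via the invoice → the voucher → the report.
The letter reaches the report via the letter → the invoice → the voucher → the report.
No chain forces the parcel (or any of the others) ahead of the report.

the invoice, the letter, the voucher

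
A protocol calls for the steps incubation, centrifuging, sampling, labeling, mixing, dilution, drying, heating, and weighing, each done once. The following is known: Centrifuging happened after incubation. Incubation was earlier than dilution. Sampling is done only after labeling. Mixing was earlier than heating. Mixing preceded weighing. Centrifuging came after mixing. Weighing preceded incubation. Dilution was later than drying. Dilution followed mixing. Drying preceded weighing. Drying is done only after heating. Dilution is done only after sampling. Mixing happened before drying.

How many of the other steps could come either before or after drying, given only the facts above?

2

Forced before drying: heating and mixing; forced after drying: centrifuging, dilution, incubation, and weighing.
That leaves labeling and sampling with no forced order relative to drying — 2.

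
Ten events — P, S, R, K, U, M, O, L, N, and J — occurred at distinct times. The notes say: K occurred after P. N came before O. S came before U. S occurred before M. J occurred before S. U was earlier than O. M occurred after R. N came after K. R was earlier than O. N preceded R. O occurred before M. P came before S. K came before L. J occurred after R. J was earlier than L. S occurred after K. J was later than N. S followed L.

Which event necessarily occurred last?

Every other event has a chain of constraints placing it before M, so M is last.

M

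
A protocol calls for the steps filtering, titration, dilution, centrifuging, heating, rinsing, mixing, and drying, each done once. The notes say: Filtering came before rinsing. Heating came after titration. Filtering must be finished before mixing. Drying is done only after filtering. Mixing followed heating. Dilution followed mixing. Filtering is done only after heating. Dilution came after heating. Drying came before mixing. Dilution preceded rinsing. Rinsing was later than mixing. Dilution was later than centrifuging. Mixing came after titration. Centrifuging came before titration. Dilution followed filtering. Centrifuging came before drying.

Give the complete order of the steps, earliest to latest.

The constraints fix every adjacent pair, so only one ordering works:
centrifuging → titration → heating → filtering → drying → mixing → dilution → rinsing.

centrifuging, titration, heating, filtering, drying, mixing, dilution, rinsing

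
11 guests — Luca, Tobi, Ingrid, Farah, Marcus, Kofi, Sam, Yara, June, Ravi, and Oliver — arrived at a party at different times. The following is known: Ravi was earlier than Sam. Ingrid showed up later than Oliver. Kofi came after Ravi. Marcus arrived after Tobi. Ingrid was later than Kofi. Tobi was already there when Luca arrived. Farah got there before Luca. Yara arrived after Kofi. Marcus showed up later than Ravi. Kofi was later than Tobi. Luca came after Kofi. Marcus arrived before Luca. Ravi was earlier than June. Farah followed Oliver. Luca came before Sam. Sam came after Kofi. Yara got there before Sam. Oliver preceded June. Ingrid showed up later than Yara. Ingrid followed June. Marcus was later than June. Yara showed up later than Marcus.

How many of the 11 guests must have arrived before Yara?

6

Directly stated before Yara: Kofi and Marcus.
June reaches Yara via June → Marcus → Yara.
Oliver reaches Yara via Oliver → June → Marcus → Yara.
Ravi reaches Yara via Ravi → Kofi → Yara.
Likewise Tobi reaches Yara by chaining the stated constraints.
No chain forces Luca (or any of the others) ahead of Yara.
That's June, Kofi, Marcus, Oliver, Ravi, and Tobi — 6 in all.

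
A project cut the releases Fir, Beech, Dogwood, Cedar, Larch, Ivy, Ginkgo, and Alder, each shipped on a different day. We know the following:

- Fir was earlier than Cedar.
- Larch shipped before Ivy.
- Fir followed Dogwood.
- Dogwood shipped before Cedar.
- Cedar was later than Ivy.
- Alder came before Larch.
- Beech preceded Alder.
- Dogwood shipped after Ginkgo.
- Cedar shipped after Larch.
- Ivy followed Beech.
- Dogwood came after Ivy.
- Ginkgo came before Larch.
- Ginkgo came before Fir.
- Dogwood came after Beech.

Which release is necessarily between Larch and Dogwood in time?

Tracing the constraints gives Larch → Ivy → Dogwood, so Ivy sits after Larch and before Dogwood.
No other release is forced both after Larch and before Dogwood.

Ivy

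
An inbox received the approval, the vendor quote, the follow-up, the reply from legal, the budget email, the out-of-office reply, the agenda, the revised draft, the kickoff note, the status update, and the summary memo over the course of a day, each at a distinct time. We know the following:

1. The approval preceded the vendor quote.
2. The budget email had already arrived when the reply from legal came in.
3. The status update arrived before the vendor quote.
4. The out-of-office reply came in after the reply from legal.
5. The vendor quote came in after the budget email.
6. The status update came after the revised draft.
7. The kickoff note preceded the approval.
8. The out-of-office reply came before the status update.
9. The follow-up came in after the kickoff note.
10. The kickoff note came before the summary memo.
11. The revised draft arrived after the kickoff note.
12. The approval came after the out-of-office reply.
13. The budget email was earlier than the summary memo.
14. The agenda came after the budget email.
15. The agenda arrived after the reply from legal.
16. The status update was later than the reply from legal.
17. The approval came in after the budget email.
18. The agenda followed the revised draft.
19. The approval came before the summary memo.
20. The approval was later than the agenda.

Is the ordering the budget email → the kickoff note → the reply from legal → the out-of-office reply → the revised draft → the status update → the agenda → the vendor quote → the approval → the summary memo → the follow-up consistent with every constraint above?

The constraints require the approval before the vendor quote, but in the proposed sequence the vendor quote appears ahead of the approval. That one violation is enough.

no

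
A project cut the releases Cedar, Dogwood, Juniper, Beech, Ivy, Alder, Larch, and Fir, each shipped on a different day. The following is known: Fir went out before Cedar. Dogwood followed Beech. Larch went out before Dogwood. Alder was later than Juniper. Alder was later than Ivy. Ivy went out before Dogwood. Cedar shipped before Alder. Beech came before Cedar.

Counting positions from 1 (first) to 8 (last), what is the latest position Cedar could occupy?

Cedar must come before Alder — 1 release forced after it.
Everything else can be placed before Cedar in some valid order, so Cedar can sit as late as position 8 − 1 = 7.

7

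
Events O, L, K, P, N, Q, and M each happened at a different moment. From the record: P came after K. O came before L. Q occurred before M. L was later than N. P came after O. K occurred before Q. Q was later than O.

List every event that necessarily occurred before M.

Directly stated before M: Q.
K reaches M via K → Q → M.
O reaches M via O → Q → M.
No chain forces L (or any of the others) ahead of M.

K, O, Q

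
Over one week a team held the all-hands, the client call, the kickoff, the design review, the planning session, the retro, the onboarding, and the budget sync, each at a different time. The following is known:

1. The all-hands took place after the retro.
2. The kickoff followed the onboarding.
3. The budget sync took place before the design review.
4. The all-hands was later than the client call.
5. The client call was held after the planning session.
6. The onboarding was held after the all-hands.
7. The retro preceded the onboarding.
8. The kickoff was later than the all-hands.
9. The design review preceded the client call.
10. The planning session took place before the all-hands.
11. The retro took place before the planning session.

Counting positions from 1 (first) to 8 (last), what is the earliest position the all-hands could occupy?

The budget sync, the client call, the design review, the planning session, and the retro must all come before the all-hands — 5 forced predecessors.
Nothing else is forced ahead of the all-hands, so its earliest slot is position 5 + 1 = 6.

6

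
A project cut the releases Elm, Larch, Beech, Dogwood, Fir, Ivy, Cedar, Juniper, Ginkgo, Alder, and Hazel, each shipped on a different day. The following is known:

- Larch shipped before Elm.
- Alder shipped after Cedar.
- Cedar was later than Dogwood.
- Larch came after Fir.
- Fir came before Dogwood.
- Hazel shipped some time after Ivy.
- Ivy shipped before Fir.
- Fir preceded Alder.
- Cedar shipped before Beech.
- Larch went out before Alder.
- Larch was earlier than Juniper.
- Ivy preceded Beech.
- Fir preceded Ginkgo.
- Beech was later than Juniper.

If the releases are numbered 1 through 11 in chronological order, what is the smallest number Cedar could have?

Dogwood, Fir, and Ivy must all come before Cedar — 3 forced predecessors.
Nothing else is forced ahead of Cedar, so its earliest slot is position 3 + 1 = 4.

4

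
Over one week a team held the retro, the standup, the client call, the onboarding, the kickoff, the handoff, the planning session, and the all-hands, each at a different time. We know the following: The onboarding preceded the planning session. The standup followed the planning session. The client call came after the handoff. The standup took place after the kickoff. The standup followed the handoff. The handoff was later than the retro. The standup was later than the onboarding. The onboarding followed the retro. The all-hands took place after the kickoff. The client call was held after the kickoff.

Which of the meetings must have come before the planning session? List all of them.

Directly stated before the planning session: the onboarding.
The retro reaches the planning session via the retro → the onboarding → the planning session.

the onboarding, the retro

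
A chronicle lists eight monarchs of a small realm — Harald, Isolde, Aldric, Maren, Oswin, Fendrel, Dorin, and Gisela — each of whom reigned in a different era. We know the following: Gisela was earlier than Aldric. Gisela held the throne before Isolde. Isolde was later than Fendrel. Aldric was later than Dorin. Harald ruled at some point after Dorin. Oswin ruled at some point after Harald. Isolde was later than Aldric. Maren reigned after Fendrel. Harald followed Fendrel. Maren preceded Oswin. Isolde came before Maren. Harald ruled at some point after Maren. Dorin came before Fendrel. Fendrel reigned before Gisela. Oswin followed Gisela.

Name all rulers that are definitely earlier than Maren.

Directly stated before Maren: Fendrel and Isolde.
Aldric reaches Maren via Aldric → Isolde → Maren.
Dorin reaches Maren via Dorin → Fendrel → Maren.
Gisela reaches Maren via Gisela → Isolde → Maren.

Aldric, Dorin, Fendrel, Gisela, Isolde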